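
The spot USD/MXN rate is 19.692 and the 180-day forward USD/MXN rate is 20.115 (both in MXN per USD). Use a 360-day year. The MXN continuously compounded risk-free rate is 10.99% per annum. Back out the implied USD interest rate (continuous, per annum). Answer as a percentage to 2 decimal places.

F = S·e^((r_MXN − r_USD)T) ⇒ r_USD = r_MXN − ln(F/S)/T
ln(20.115/19.692) = 0.021253; /(180/360) = 0.042506
r_USD = 0.1099 − 0.042506 = 0.067394
r_USD = 6.74%

6.74%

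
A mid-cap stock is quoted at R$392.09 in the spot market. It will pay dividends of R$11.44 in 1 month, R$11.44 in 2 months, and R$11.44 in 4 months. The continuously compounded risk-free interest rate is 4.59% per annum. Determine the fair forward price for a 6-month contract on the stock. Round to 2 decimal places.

R$366.39

PV(dividends) I = 11.44·e^(−0.0459·1/12) + 11.44·e^(−0.0459·2/12) + 11.44·e^(−0.0459·4/12)
I = 11.3963 + 11.3528 + 11.2663 = 34.0154
F = (S − I)·e^(rT) = (392.09 − 34.0154) · e^(0.0459·6/12)
= 358.0746 · e^0.022950 = 358.0746 × 1.023215 = R$366.39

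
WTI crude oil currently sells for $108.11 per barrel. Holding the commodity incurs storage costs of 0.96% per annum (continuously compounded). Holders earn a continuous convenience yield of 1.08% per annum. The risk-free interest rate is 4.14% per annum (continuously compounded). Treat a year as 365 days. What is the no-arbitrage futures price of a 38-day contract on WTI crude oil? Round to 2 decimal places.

Net carry = r + u − y = 0.0414 + 0.0096 − 0.0108 = 0.0402
F = S·e^((r+u−y)T) = 108.11 · e^(0.0402 × 38/365) = 108.11 · e^0.004185
= 108.11 × 1.004194 = $108.56 per barrel

$108.56 per barrel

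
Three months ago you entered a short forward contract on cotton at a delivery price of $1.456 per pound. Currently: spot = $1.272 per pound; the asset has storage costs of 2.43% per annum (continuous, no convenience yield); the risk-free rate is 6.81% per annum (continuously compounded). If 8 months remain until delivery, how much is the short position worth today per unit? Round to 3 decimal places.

$0.099 per pound

Current fair forward for the remaining 8 months: F = S·e^((r + u)·T), (r + u) = 0.0681 + 0.0243 = 0.0924
F = 1.272 · e^(0.0924 × 8/12) = 1.272 × 1.063537 = 1.3528
Value of long forward = (F − K)·e^(−rT) = (1.3528 − 1.456) · e^(−0.0681·8/12)
= -0.1032 × 0.955615 = -0.099
Short position value = −(long value) = $0.099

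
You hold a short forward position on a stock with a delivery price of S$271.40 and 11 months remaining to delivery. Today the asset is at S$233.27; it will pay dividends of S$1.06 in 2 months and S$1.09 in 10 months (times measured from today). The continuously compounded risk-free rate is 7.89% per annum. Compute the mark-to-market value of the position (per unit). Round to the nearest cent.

S$21.26

PV(remaining dividends) I = 1.06·e^(−0.0789·2/12) + 1.09·e^(−0.0789·10/12) = 2.0668
Current forward F = (S − I)·e^(rT) = (233.27 − 2.0668)·e^(0.0789·11/12) = 231.2032 × 1.075005 = 248.5446
Value (long) = (F − K)·e^(−rT) = (248.5446 − 271.40) × 0.930229 = -21.2608
Short position value = −(long value) = S$21.26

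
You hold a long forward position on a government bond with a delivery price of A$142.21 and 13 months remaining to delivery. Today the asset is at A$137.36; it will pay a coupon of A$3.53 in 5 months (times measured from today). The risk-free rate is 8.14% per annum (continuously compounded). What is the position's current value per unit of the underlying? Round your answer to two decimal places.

PV(remaining coupons) I = 3.53·e^(−0.0814·5/12) = 3.4123
Current forward F = (S − I)·e^(rT) = (137.36 − 3.4123)·e^(0.0814·13/12) = 133.9477 × 1.092188 = 146.2961
Value (long) = (F − K)·e^(−rT) = (146.2961 − 142.21) × 0.915593 = 3.7412
Value = A$3.74

A$3.74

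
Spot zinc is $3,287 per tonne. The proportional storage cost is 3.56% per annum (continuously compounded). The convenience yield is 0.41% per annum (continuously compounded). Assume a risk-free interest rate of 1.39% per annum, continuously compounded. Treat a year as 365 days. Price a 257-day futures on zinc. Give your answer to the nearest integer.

$3,394 per tonne

Net carry = r + u − y = 0.0139 + 0.0356 − 0.0041 = 0.0454
F = S·e^((r+u−y)T) = 3287 · e^(0.0454 × 257/365) = 3287 · e^0.031967
= 3287 × 1.032483 = $3,394 per tonne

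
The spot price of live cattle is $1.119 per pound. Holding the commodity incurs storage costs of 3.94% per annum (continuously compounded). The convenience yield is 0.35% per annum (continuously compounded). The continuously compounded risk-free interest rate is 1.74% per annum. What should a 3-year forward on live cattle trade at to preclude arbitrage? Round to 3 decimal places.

Net carry = r + u − y = 0.0174 + 0.0394 − 0.0035 = 0.0533
F = S·e^((r+u−y)T) = 1.119 · e^(0.0533 × 3) = 1.119 · e^0.159900
= 1.119 × 1.173394 = $1.313 per pound

$1.313 per pound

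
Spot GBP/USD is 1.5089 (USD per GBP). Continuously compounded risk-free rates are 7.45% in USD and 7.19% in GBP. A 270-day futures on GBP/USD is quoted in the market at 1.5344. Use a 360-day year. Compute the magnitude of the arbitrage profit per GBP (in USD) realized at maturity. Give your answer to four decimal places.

Fair futures: F* = S·e^(carry·T), with carry = (r_USD − r_GBP) = 0.0745 − 0.0719 = 0.0026
F* = 1.5089 · e^(0.0026 × 270/360) = 1.5089 · e^0.001950 = 1.5089 × 1.001952 = 1.5118
Market 1.5344 > fair 1.5118: forward overpriced → cash-and-carry (buy spot, short the forward).
At maturity, profit = |F_mkt − F*| = |1.5344 − 1.5118| = 0.0226 per GBP (in USD)

0.0226 per GBP (in USD)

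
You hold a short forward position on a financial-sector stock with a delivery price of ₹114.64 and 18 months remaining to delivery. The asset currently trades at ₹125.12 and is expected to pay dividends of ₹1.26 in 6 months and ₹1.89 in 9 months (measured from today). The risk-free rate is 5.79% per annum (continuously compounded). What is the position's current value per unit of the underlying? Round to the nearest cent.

PV(remaining dividends) I = 1.26·e^(−0.0579·6/12) + 1.89·e^(−0.0579·9/12) = 3.0337
Current forward F = (S − I)·e^(rT) = (125.12 − 3.0337)·e^(0.0579·18/12) = 122.0863 × 1.090733 = 133.1636
Value (long) = (F − K)·e^(−rT) = (133.1636 − 114.64) × 0.916815 = 16.9827
Short position value = −(long value) = -₹16.98

-₹16.98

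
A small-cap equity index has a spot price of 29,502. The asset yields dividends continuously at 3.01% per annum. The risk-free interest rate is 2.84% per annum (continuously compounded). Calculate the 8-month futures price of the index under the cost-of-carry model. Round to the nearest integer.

29,469

F = S·e^((r − q)T) = 29502 · e^((0.0284 − 0.0301) × 8/12)
= 29502 · e^-0.001133 = 29502 × 0.998868
F = 29,469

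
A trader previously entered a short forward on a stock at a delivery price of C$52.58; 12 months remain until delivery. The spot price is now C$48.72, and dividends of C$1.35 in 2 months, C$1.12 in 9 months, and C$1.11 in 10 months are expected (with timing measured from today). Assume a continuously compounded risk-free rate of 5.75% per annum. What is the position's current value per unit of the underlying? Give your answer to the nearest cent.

PV(remaining dividends) I = 1.35·e^(−0.0575·2/12) + 1.12·e^(−0.0575·9/12) + 1.11·e^(−0.0575·10/12) = 3.4679
Current forward F = (S − I)·e^(rT) = (48.72 − 3.4679)·e^(0.0575·12/12) = 45.2521 × 1.059185 = 47.9303
Value (long) = (F − K)·e^(−rT) = (47.9303 − 52.58) × 0.944122 = -4.3899
Short position value = −(long value) = C$4.39

C$4.39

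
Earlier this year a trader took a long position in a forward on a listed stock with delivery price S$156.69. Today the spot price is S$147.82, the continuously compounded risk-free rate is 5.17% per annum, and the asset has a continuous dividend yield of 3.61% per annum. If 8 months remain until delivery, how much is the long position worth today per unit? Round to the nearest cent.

Current fair forward for the remaining 8 months: F = S·e^((r − q)·T), (r − q) = 0.0517 − 0.0361 = 0.0156
F = 147.82 · e^(0.0156 × 8/12) = 147.82 × 1.010454 = 149.3653
Value of long forward = (F − K)·e^(−rT) = (149.3653 − 156.69) · e^(−0.0517·8/12)
= -7.3247 × 0.966121 = -7.08

-S$7.08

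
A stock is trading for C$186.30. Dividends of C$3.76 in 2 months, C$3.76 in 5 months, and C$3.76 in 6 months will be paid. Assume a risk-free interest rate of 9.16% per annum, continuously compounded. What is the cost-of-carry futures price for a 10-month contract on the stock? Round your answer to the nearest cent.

C$189.30

PV(dividends) I = 3.76·e^(−0.0916·2/12) + 3.76·e^(−0.0916·5/12) + 3.76·e^(−0.0916·6/12)
I = 3.7030 + 3.6192 + 3.5917 = 10.9139
F = (S − I)·e^(rT) = (186.30 − 10.9139) · e^(0.0916·10/12)
= 175.3861 · e^0.076333 = 175.3861 × 1.079322 = C$189.30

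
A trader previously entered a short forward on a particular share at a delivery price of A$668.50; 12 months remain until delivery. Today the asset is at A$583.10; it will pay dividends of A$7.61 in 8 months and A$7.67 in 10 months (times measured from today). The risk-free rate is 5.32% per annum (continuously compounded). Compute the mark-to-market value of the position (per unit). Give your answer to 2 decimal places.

PV(remaining dividends) I = 7.61·e^(−0.0532·8/12) + 7.67·e^(−0.0532·10/12) = 14.6822
Current forward F = (S − I)·e^(rT) = (583.10 − 14.6822)·e^(0.0532·12/12) = 568.4178 × 1.054641 = 599.4767
Value (long) = (F − K)·e^(−rT) = (599.4767 − 668.50) × 0.948190 = -65.4472
Short position value = −(long value) = A$65.45

A$65.45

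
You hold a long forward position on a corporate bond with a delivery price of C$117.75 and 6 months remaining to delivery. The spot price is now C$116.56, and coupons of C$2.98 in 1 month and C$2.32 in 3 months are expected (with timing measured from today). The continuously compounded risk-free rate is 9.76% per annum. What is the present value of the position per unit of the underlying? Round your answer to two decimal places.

PV(remaining coupons) I = 2.98·e^(−0.0976·1/12) + 2.32·e^(−0.0976·3/12) = 5.2199
Current forward F = (S − I)·e^(rT) = (116.56 − 5.2199)·e^(0.0976·6/12) = 111.3401 × 1.050010 = 116.9082
Value (long) = (F − K)·e^(−rT) = (116.9082 − 117.75) × 0.952372 = -0.8017
Value = -C$0.80

-C$0.80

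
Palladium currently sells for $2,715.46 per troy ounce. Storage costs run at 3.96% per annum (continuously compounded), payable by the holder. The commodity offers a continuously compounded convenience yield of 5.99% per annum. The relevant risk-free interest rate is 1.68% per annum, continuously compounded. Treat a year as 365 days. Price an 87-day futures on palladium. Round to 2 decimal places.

$2,713.20 per troy ounce

Net carry = r + u − y = 0.0168 + 0.0396 − 0.0599 = -0.0035
F = S·e^((r+u−y)T) = 2715.46 · e^(-0.0035 × 87/365) = 2715.46 · e^-0.00083425
= 2715.46 × 0.99916610 = $2,713.20 per troy ounce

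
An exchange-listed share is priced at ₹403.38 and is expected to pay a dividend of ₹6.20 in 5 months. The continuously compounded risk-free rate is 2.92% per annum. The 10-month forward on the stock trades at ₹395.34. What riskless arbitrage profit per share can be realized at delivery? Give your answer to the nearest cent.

PV(dividends) I = 6.20·e^(−0.0292·5/12) = 6.1250
Fair forward F* = (S − I)·e^(rT) = (403.38 − 6.1250)·e^0.024333 = 397.2550 × 1.024631 = 407.0398
Market ₹395.34 < fair 407.0398: forward underpriced → reverse cash-and-carry (short the stock, invest proceeds at r, pay the dividends, go long the forward).
Profit at T = |F_mkt − F*| = |395.34 − 407.0398| = ₹11.70 per share

₹11.70 per share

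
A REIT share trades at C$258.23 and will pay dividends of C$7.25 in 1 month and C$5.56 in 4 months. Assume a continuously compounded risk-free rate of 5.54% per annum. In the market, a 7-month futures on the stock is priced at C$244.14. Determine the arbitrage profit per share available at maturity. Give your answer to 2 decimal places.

C$9.48 per share

PV(dividends) I = 7.25·e^(−0.0554·1/12) + 5.56·e^(−0.0554·4/12) = 12.6749
Fair futures F* = (S − I)·e^(rT) = (258.23 − 12.6749)·e^0.032317 = 245.5551 × 1.032845 = 253.6204
Market C$244.14 < fair 253.6204: forward underpriced → reverse cash-and-carry (short the stock, invest proceeds at r, pay the dividends, go long the forward).
Profit at T = |F_mkt − F*| = |244.14 − 253.6204| = C$9.48 per share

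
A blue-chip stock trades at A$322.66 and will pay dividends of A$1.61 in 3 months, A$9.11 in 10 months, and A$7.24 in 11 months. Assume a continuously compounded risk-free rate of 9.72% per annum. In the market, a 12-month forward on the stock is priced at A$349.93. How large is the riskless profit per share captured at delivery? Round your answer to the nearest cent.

A$12.62 per share

PV(dividends) I = 1.61·e^(−0.0972·3/12) + 9.11·e^(−0.0972·10/12) + 7.24·e^(−0.0972·11/12) = 16.5954
Fair forward F* = (S − I)·e^(rT) = (322.66 − 16.5954)·e^0.097200 = 306.0646 × 1.102081 = 337.3080
Market A$349.93 > fair 337.3080: forward overpriced → cash-and-carry (borrow at r, buy the stock and collect the dividends, short the forward).
Profit at T = |F_mkt − F*| = |349.93 − 337.3080| = A$12.62 per share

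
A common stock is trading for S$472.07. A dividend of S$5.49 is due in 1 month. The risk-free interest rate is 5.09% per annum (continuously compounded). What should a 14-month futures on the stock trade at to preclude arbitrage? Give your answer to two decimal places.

S$495.15

PV(dividends) I = 5.49·e^(−0.0509·1/12)
I = 5.4668
F = (S − I)·e^(rT) = (472.07 − 5.4668) · e^(0.0509·14/12)
= 466.6032 · e^0.059383 = 466.6032 × 1.061182 = S$495.15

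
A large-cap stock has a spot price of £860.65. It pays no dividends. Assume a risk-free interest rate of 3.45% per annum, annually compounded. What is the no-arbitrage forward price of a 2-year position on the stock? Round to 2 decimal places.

£921.06

F = S · (1+r)^T
= 860.65 × 1.070190
F = £921.06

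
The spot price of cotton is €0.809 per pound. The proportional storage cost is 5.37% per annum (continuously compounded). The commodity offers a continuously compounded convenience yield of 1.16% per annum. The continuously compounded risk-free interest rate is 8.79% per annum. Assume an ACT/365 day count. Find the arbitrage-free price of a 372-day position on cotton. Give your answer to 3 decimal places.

Net carry = r + u − y = 0.0879 + 0.0537 − 0.0116 = 0.1300
F = S·e^((r+u−y)T) = 0.809 · e^(0.1300 × 372/365) = 0.809 · e^0.132493
= 0.809 × 1.141671 = €0.924 per pound

€0.924 per pound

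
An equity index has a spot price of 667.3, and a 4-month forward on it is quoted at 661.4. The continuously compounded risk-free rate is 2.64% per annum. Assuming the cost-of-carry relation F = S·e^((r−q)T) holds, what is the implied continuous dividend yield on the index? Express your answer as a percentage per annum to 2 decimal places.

From F = S·e^((r−q)T): (r − q) = ln(F/S)/T
ln(661.4/667.3) = ln(0.991158) = -0.008881
(r − q) = -0.008881 / (4/12) = -0.026643
q = r − ln(F/S)/T = 0.0264 + 0.026643 = 0.053043
q = 5.30%

5.30%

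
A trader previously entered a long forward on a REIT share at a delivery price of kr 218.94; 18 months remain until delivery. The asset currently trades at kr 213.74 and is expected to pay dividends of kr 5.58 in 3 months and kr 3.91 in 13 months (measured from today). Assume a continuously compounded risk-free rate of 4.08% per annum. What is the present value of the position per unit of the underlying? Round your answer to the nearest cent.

-kr 1.47

PV(remaining dividends) I = 5.58·e^(−0.0408·3/12) + 3.91·e^(−0.0408·13/12) = 9.2643
Current forward F = (S − I)·e^(rT) = (213.74 − 9.2643)·e^(0.0408·18/12) = 204.4757 × 1.063112 = 217.3806
Value (long) = (F − K)·e^(−rT) = (217.3806 − 218.94) × 0.940635 = -1.4668
Value = -kr 1.47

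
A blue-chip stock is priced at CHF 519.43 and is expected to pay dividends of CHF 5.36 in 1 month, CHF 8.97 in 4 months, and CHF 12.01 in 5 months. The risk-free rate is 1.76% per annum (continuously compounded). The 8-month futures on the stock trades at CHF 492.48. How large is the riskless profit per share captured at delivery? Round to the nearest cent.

CHF 6.58 per share

PV(dividends) I = 5.36·e^(−0.0176·1/12) + 8.97·e^(−0.0176·4/12) + 12.01·e^(−0.0176·5/12) = 26.1919
Fair futures F* = (S − I)·e^(rT) = (519.43 − 26.1919)·e^0.011733 = 493.2381 × 1.011802 = 499.0593
Market CHF 492.48 < fair 499.0593: forward underpriced → reverse cash-and-carry (short the stock, invest proceeds at r, pay the dividends, go long the forward).
Profit at T = |F_mkt − F*| = |492.48 − 499.0593| = CHF 6.58 per share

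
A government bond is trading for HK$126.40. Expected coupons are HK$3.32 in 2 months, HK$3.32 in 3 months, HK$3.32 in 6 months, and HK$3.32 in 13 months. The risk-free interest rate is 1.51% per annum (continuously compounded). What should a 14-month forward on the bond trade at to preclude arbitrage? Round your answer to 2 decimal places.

PV(coupons) I = 3.32·e^(−0.0151·2/12) + 3.32·e^(−0.0151·3/12) + 3.32·e^(−0.0151·6/12) + 3.32·e^(−0.0151·13/12)
I = 3.3117 + 3.3075 + 3.2950 + 3.2661 = 13.1803
F = (S − I)·e^(rT) = (126.40 − 13.1803) · e^(0.0151·14/12)
= 113.2197 · e^0.017617 = 113.2197 × 1.017773 = HK$115.23

HK$115.23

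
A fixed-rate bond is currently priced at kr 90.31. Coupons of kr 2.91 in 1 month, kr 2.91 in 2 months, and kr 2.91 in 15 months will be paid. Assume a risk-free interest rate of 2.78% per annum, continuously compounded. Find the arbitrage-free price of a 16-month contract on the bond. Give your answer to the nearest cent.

kr 84.78

PV(coupons) I = 2.91·e^(−0.0278·1/12) + 2.91·e^(−0.0278·2/12) + 2.91·e^(−0.0278·15/12)
I = 2.9033 + 2.8965 + 2.8106 = 8.6104
F = (S − I)·e^(rT) = (90.31 − 8.6104) · e^(0.0278·16/12)
= 81.6996 · e^0.037067 = 81.6996 × 1.037763 = kr 84.78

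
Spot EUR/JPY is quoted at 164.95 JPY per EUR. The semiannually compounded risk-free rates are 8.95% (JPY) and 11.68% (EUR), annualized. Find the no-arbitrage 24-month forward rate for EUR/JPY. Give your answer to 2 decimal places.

156.60

By covered interest parity, F = S · (1+r_JPY/2)^(2T) / (1+r_EUR/2)^(2T)
= 164.95 × 1.191378 / 1.254872 = 164.95 × 0.949402
F = 156.60 JPY per EUR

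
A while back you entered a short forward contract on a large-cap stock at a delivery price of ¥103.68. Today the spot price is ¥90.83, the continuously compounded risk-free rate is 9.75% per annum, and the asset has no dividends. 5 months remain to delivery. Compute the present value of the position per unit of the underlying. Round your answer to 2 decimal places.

¥8.72

Current fair forward for the remaining 5 months: F = S·e^(r·T), r = 0.0975
F = 90.83 · e^(0.0975 × 5/12) = 90.83 × 1.041461 = 94.5959
Value of long forward = (F − K)·e^(−rT) = (94.5959 − 103.68) · e^(−0.0975·5/12)
= -9.0841 × 0.960189 = -8.72
Short position value = −(long value) = ¥8.72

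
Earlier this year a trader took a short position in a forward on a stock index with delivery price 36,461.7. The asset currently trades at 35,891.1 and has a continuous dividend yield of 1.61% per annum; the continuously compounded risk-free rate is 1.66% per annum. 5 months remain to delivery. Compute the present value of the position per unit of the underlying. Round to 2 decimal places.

559.24

Current fair forward for the remaining 5 months: F = S·e^((r − q)·T), (r − q) = 0.0166 − 0.0161 = 0.0005
F = 35891.1 · e^(0.0005 × 5/12) = 35891.1 × 1.00020836 = 35898.5783
Value of long forward = (F − K)·e^(−rT) = (35898.5783 − 36461.7) · e^(−0.0166·5/12)
= -563.1217 × 0.99310720 = -559.24
Short position value = −(long value) = 559.24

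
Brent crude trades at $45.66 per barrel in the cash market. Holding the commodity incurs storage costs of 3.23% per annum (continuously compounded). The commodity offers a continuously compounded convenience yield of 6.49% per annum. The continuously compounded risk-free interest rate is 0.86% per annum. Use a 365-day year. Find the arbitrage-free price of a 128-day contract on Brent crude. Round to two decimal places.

$45.28 per barrel

Net carry = r + u − y = 0.0086 + 0.0323 − 0.0649 = -0.0240
F = S·e^((r+u−y)T) = 45.66 · e^(-0.0240 × 128/365) = 45.66 · e^-0.008416
= 45.66 × 0.991619 = $45.28 per barrel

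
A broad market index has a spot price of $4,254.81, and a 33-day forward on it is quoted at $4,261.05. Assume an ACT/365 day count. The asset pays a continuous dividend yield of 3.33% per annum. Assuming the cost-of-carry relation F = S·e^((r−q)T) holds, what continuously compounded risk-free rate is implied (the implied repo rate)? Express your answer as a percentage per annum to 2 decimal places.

4.95%

From F = S·e^((r−q)T): (r − q) = ln(F/S)/T
ln(4261.05/4254.81) = ln(1.001467) = 0.001466
(r − q) = 0.001466 / (33/365) = 0.016215
r = ln(F/S)/T + q = 0.016215 + 0.0333 = 0.049515
r = 4.95%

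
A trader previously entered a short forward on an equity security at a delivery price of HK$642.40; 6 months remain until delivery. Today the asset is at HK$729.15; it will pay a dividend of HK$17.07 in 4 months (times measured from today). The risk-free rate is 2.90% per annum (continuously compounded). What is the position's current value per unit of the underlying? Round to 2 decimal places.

-HK$79.09

PV(remaining dividends) I = 17.07·e^(−0.0290·4/12) = 16.9058
Current forward F = (S − I)·e^(rT) = (729.15 − 16.9058)·e^(0.0290·6/12) = 712.2442 × 1.014606 = 722.6472
Value (long) = (F − K)·e^(−rT) = (722.6472 − 642.40) × 0.985605 = 79.0920
Short position value = −(long value) = -HK$79.09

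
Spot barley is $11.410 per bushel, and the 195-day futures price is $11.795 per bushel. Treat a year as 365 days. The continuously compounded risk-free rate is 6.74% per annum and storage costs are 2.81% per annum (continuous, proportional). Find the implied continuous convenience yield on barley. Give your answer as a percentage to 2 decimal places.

3.34%

F = S·e^((r+u−y)T) ⇒ (r+u−y) = ln(F/S)/T
ln(11.795/11.410) = 0.033186; /T ⇒ 0.062117
y = r + u − ln(F/S)/T = 0.0674 + 0.0281 − 0.062117 = 0.033383
y = 3.34%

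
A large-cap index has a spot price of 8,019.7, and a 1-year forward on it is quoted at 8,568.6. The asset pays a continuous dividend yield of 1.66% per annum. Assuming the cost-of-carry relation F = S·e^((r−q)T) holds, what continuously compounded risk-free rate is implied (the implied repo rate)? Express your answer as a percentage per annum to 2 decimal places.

8.28%

From F = S·e^((r−q)T): (r − q) = ln(F/S)/T
ln(8568.6/8019.7) = ln(1.068444) = 0.066203
(r − q) = 0.066203 / (1) = 0.066203
r = ln(F/S)/T + q = 0.066203 + 0.0166 = 0.082803
r = 8.28%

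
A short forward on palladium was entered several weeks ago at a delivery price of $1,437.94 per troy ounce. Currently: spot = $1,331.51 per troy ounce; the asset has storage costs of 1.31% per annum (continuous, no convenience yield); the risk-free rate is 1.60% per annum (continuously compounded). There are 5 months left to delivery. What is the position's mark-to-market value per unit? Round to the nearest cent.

$89.59 per troy ounce

Current fair forward for the remaining 5 months: F = S·e^((r + u)·T), (r + u) = 0.0160 + 0.0131 = 0.0291
F = 1331.51 · e^(0.0291 × 5/12) = 1331.51 × 1.01219881 = 1347.7528
Value of long forward = (F − K)·e^(−rT) = (1347.7528 − 1437.94) · e^(−0.0160·5/12)
= -90.1872 × 0.99335551 = -89.59
Short position value = −(long value) = $89.59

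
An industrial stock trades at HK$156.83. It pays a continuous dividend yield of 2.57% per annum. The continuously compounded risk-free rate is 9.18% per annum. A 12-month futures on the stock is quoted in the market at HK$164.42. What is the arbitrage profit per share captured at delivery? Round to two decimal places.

HK$3.13 per share

Fair futures: F* = S·e^(carry·T), with carry = (r − q) = 0.0918 − 0.0257 = 0.0661
F* = 156.83 · e^(0.0661 × 12/12) = 156.83 · e^0.066100 = 156.83 × 1.068334 = HK$167.5468
Market HK$164.42 < fair HK$167.5468: forward underpriced → reverse cash-and-carry (short spot, go long the forward).
At maturity, profit = |F_mkt − F*| = |164.42 − 167.5468| = HK$3.13 per share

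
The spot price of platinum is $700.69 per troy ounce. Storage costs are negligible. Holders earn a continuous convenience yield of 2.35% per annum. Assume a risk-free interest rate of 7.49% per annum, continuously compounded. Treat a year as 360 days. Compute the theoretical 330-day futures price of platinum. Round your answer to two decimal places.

Net carry = r + u − y = 0.0749 + 0.0000 − 0.0235 = 0.0514
F = S·e^((r+u−y)T) = 700.69 · e^(0.0514 × 330/360) = 700.69 · e^0.047117
= 700.69 × 1.048245 = $734.49 per troy ounce

$734.49 per troy ounce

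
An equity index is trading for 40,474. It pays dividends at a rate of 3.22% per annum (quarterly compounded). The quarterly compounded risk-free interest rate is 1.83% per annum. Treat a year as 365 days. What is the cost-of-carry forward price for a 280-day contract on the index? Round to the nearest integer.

40,047

F = S · (1+r/4)^(4T) / (1+q/4)^(4T)
= 40474 × 1.014105 / 1.024908 = 40474 × 0.989460
F = 40,047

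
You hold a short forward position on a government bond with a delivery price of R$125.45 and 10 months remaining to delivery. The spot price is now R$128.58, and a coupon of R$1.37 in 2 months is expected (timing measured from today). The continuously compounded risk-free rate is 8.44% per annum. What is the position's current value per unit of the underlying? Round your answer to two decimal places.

-R$10.30

PV(remaining coupons) I = 1.37·e^(−0.0844·2/12) = 1.3509
Current forward F = (S − I)·e^(rT) = (128.58 − 1.3509)·e^(0.0844·10/12) = 127.2291 × 1.072866 = 136.4998
Value (long) = (F − K)·e^(−rT) = (136.4998 − 125.45) × 0.932083 = 10.2993
Short position value = −(long value) = -R$10.30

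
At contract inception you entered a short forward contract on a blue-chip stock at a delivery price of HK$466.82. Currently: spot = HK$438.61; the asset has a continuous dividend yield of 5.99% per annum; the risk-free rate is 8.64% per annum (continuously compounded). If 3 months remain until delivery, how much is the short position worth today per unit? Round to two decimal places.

HK$24.75

Current fair forward for the remaining 3 months: F = S·e^((r − q)·T), (r − q) = 0.0864 − 0.0599 = 0.0265
F = 438.61 · e^(0.0265 × 3/12) = 438.61 × 1.006647 = 441.5254
Value of long forward = (F − K)·e^(−rT) = (441.5254 − 466.82) · e^(−0.0864·3/12)
= -25.2946 × 0.978632 = -24.75
Short position value = −(long value) = HK$24.75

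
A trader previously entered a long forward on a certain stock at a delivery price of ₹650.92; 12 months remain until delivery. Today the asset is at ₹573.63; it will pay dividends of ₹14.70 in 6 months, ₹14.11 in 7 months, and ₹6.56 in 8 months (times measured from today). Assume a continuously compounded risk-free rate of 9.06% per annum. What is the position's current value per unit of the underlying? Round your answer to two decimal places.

PV(remaining dividends) I = 14.70·e^(−0.0906·6/12) + 14.11·e^(−0.0906·7/12) + 6.56·e^(−0.0906·8/12) = 33.6081
Current forward F = (S − I)·e^(rT) = (573.63 − 33.6081)·e^(0.0906·12/12) = 540.0219 × 1.094831 = 591.2327
Value (long) = (F − K)·e^(−rT) = (591.2327 − 650.92) × 0.913383 = -54.5174
Value = -₹54.52

-₹54.52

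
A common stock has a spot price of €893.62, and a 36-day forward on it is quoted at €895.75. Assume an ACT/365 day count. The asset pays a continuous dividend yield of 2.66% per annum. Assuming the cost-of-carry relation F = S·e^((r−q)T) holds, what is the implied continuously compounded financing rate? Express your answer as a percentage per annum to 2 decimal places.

From F = S·e^((r−q)T): (r − q) = ln(F/S)/T
ln(895.75/893.62) = ln(1.002384) = 0.002381
(r − q) = 0.002381 / (36/365) = 0.024141
r = ln(F/S)/T + q = 0.024141 + 0.0266 = 0.050741
r = 5.07%

5.07%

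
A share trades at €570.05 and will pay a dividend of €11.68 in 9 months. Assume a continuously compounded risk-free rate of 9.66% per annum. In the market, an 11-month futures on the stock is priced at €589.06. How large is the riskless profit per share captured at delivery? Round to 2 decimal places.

€21.90 per share

PV(dividends) I = 11.68·e^(−0.0966·9/12) = 10.8637
Fair futures F* = (S − I)·e^(rT) = (570.05 − 10.8637)·e^0.088550 = 559.1863 × 1.092589 = 610.9608
Market €589.06 < fair 610.9608: forward underpriced → reverse cash-and-carry (short the stock, invest proceeds at r, pay the dividends, go long the forward).
Profit at T = |F_mkt − F*| = |589.06 − 610.9608| = €21.90 per share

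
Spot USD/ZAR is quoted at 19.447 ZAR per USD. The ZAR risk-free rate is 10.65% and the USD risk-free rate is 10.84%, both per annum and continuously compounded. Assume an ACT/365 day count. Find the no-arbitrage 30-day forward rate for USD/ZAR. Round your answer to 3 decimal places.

F = S·e^((r_ZAR − r_USD)T) = 19.447 · e^((0.1065 − 0.1084) × 30/365)
= 19.447 · e^-0.000156 = 19.447 × 0.999844
F = 19.444 ZAR per USD

19.444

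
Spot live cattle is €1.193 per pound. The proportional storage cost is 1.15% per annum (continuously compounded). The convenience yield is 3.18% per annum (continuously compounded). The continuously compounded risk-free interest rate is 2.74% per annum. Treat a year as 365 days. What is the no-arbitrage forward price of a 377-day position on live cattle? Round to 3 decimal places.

€1.202 per pound

Net carry = r + u − y = 0.0274 + 0.0115 − 0.0318 = 0.0071
F = S·e^((r+u−y)T) = 1.193 · e^(0.0071 × 377/365) = 1.193 · e^0.007333
= 1.193 × 1.007360 = €1.202 per pound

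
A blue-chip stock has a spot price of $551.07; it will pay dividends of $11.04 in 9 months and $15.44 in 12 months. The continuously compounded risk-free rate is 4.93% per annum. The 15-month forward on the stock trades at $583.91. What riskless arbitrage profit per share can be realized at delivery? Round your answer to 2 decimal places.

PV(dividends) I = 11.04·e^(−0.0493·9/12) + 15.44·e^(−0.0493·12/12) = 25.3365
Fair forward F* = (S − I)·e^(rT) = (551.07 − 25.3365)·e^0.061625 = 525.7335 × 1.063563 = 559.1507
Market $583.91 > fair 559.1507: forward overpriced → cash-and-carry (borrow at r, buy the stock and collect the dividends, short the forward).
Profit at T = |F_mkt − F*| = |583.91 − 559.1507| = $24.76 per share

$24.76 per share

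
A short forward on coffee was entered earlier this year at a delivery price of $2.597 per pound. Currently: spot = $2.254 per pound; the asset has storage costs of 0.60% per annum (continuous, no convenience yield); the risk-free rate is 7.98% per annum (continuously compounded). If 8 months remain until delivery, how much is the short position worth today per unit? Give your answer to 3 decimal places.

Current fair forward for the remaining 8 months: F = S·e^((r + u)·T), (r + u) = 0.0798 + 0.0060 = 0.0858
F = 2.254 · e^(0.0858 × 8/12) = 2.254 × 1.058868 = 2.3867
Value of long forward = (F − K)·e^(−rT) = (2.3867 − 2.597) · e^(−0.0798·8/12)
= -0.2103 × 0.948190 = -0.199
Short position value = −(long value) = $0.199

$0.199 per pound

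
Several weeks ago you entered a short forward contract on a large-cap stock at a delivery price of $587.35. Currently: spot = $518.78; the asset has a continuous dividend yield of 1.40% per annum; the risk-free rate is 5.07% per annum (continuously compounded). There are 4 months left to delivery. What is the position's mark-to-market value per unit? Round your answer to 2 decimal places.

$61.14

Current fair forward for the remaining 4 months: F = S·e^((r − q)·T), (r − q) = 0.0507 − 0.0140 = 0.0367
F = 518.78 · e^(0.0367 × 4/12) = 518.78 × 1.012308 = 525.1651
Value of long forward = (F − K)·e^(−rT) = (525.1651 − 587.35) · e^(−0.0507·4/12)
= -62.1849 × 0.983242 = -61.14
Short position value = −(long value) = $61.14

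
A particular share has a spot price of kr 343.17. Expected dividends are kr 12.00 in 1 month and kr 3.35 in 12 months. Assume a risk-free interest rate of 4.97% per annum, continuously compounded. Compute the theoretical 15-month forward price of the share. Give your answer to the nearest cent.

kr 349.06

PV(dividends) I = 12.00·e^(−0.0497·1/12) + 3.35·e^(−0.0497·12/12)
I = 11.9504 + 3.1876 = 15.1380
F = (S − I)·e^(rT) = (343.17 − 15.1380) · e^(0.0497·15/12)
= 328.0320 · e^0.062125 = 328.0320 × 1.064095 = kr 349.06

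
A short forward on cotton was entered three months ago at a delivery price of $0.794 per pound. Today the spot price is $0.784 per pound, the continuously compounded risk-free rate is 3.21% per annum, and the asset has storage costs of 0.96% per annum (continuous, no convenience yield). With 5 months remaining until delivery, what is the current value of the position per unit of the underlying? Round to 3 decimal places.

-$0.004 per pound

Current fair forward for the remaining 5 months: F = S·e^((r + u)·T), (r + u) = 0.0321 + 0.0096 = 0.0417
F = 0.784 · e^(0.0417 × 5/12) = 0.784 × 1.017527 = 0.7977
Value of long forward = (F − K)·e^(−rT) = (0.7977 − 0.794) · e^(−0.0321·5/12)
= 0.0037 × 0.986714 = 0.004
Short position value = −(long value) = -$0.004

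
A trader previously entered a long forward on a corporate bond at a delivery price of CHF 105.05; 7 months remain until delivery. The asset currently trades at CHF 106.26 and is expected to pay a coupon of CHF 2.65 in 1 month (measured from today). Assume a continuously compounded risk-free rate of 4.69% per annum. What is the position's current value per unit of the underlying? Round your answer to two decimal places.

CHF 1.41

PV(remaining coupons) I = 2.65·e^(−0.0469·1/12) = 2.6397
Current forward F = (S − I)·e^(rT) = (106.26 − 2.6397)·e^(0.0469·7/12) = 103.6203 × 1.027736 = 106.4943
Value (long) = (F − K)·e^(−rT) = (106.4943 − 105.05) × 0.973013 = 1.4053
Value = CHF 1.41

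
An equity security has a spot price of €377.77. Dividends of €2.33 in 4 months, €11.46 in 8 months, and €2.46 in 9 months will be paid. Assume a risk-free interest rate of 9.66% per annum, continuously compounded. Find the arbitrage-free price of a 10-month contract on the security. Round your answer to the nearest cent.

€392.87

PV(dividends) I = 2.33·e^(−0.0966·4/12) + 11.46·e^(−0.0966·8/12) + 2.46·e^(−0.0966·9/12)
I = 2.2562 + 10.7452 + 2.2881 = 15.2895
F = (S − I)·e^(rT) = (377.77 − 15.2895) · e^(0.0966·10/12)
= 362.4805 · e^0.080500 = 362.4805 × 1.083829 = €392.87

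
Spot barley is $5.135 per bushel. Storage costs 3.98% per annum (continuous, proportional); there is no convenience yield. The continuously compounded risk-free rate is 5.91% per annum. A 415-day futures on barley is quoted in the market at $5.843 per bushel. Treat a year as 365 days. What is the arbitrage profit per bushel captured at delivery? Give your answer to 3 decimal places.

Fair futures: F* = S·e^(carry·T), with carry = (r + u) = 0.0591 + 0.0398 = 0.0989
F* = 5.135 · e^(0.0989 × 415/365) = 5.135 · e^0.112448 = 5.135 × 1.119014 = $5.7461
Market $5.843 > fair $5.7461: forward overpriced → cash-and-carry (buy spot, short the forward).
At maturity, profit = |F_mkt − F*| = |5.843 − 5.7461| = $0.097 per bushel

$0.097 per bushel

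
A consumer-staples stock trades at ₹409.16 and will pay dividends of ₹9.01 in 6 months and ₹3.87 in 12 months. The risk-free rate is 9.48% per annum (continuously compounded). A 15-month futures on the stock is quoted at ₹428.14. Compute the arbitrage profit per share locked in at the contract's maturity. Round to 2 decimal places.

₹18.86 per share

PV(dividends) I = 9.01·e^(−0.0948·6/12) + 3.87·e^(−0.0948·12/12) = 12.1129
Fair futures F* = (S − I)·e^(rT) = (409.16 − 12.1129)·e^0.118500 = 397.0471 × 1.125807 = 446.9984
Market ₹428.14 < fair 446.9984: forward underpriced → reverse cash-and-carry (short the stock, invest proceeds at r, pay the dividends, go long the forward).
Profit at T = |F_mkt − F*| = |428.14 − 446.9984| = ₹18.86 per share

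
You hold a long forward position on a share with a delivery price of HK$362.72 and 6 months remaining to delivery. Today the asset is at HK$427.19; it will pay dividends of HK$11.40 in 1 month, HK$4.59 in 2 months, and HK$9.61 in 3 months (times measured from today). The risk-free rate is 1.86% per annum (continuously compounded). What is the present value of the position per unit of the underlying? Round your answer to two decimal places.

PV(remaining dividends) I = 11.40·e^(−0.0186·1/12) + 4.59·e^(−0.0186·2/12) + 9.61·e^(−0.0186·3/12) = 25.5236
Current forward F = (S − I)·e^(rT) = (427.19 − 25.5236)·e^(0.0186·6/12) = 401.6664 × 1.009343 = 405.4192
Value (long) = (F − K)·e^(−rT) = (405.4192 − 362.72) × 0.990743 = 42.3039
Value = HK$42.30

HK$42.30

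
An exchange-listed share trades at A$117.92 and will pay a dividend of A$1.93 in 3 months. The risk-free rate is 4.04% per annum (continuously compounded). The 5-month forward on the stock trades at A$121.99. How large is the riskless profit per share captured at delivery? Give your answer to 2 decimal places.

PV(dividends) I = 1.93·e^(−0.0404·3/12) = 1.9106
Fair forward F* = (S − I)·e^(rT) = (117.92 − 1.9106)·e^0.016833 = 116.0094 × 1.016975 = 117.9787
Market A$121.99 > fair 117.9787: forward overpriced → cash-and-carry (borrow at r, buy the stock and collect the dividends, short the forward).
Profit at T = |F_mkt − F*| = |121.99 − 117.9787| = A$4.01 per share

A$4.01 per share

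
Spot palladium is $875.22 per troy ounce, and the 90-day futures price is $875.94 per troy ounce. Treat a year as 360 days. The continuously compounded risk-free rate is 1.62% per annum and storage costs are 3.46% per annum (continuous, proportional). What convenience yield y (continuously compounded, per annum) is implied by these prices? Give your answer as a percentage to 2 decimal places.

4.75%

F = S·e^((r+u−y)T) ⇒ (r+u−y) = ln(F/S)/T
ln(875.94/875.22) = 0.000822; /T ⇒ 0.003288
y = r + u − ln(F/S)/T = 0.0162 + 0.0346 − 0.003288 = 0.047512
y = 4.75%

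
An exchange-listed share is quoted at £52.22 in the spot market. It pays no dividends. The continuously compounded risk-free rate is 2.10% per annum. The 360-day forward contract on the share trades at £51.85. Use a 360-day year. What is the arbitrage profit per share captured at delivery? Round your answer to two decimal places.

Fair forward: F* = S·e^(carry·T), with carry = r = 0.0210
F* = 52.22 · e^(0.0210 × 360/360) = 52.22 · e^0.021000 = 52.22 × 1.021222 = £53.3282
Market £51.85 < fair £53.3282: forward underpriced → reverse cash-and-carry (short spot, go long the forward).
At maturity, profit = |F_mkt − F*| = |51.85 − 53.3282| = £1.48 per share

£1.48 per share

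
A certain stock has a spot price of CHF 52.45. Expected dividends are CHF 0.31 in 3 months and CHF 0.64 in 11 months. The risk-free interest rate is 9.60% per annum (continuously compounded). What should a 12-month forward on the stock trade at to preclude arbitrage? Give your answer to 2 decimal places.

CHF 56.76

PV(dividends) I = 0.31·e^(−0.0960·3/12) + 0.64·e^(−0.0960·11/12)
I = 0.3026 + 0.5861 = 0.8887
F = (S − I)·e^(rT) = (52.45 − 0.8887) · e^(0.0960·12/12)
= 51.5613 · e^0.096000 = 51.5613 × 1.100759 = CHF 56.76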